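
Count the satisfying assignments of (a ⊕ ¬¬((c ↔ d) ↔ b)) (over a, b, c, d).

8

a | b | c | d || (a ⊕ ¬¬((c ↔ d) ↔ b))
0 | 0 | 0 | 0 ||           0          
0 | 0 | 0 | 1 ||           1          
0 | 0 | 1 | 0 ||           1          
0 | 0 | 1 | 1 ||           0          
0 | 1 | 0 | 0 ||           1          
0 | 1 | 0 | 1 ||           0          
0 | 1 | 1 | 0 ||           0          
0 | 1 | 1 | 1 ||           1          
1 | 0 | 0 | 0 ||           1          
1 | 0 | 0 | 1 ||           0          
1 | 0 | 1 | 0 ||           0          
1 | 0 | 1 | 1 ||           1          
1 | 1 | 0 | 0 ||           0          
1 | 1 | 0 | 1 ||           1          
1 | 1 | 1 | 0 ||           1          
1 | 1 | 1 | 1 ||           0          
The formula is true on 8 of the 16 rows.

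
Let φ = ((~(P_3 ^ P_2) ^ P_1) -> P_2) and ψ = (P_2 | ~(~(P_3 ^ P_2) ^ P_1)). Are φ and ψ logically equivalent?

P_1 | P_2 | P_3 || φ | ψ
 0  |  0  |  0  || 0 | 0
 0  |  0  |  1  || 1 | 1
 0  |  1  |  0  || 1 | 1
 0  |  1  |  1  || 1 | 1
 1  |  0  |  0  || 1 | 1
 1  |  0  |  1  || 0 | 0
 1  |  1  |  0  || 1 | 1
 1  |  1  |  1  || 1 | 1
The columns for φ and ψ agree on every row, so they are logically equivalent.

equivalent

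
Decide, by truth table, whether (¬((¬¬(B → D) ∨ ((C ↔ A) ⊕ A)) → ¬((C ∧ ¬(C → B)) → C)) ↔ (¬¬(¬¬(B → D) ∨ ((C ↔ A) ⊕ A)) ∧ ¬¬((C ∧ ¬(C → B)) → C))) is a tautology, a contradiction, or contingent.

tautology

A  B  C  D  |  (B → D)  ¬(B → D)  ¬¬(B → D)  (C ↔ A)  ((C ↔ A) ⊕ A)  (¬¬(B → D) ∨ ((C ↔ A) ⊕ A))  (C → B)  ¬(C → B)  (C ∧ ¬(C → B))  ((C ∧ ¬(C → B)) → C)  ¬((C ∧ ¬(C → B)) → C)  ¬(¬¬(B → D) ∨ ((C ↔ A) ⊕ A))  ¬¬((C ∧ ¬(C → B)) → C)  φ
T  T  T  T  |     T        F          T         T           F                     T                  T        F            F                  T                      F                         F                          T             T
T  T  T  F  |     F        T          F         T           F                     F                  T        F            F                  T                      F                         T                          T             T
T  T  F  T  |     T        F          T         F           T                     T                  T        F            F                  T                      F                         F                          T             T
T  T  F  F  |     F        T          F         F           T                     T                  T        F            F                  T                      F                         F                          T             T
T  F  T  T  |     T        F          T         T           F                     T                  F        T            T                  T                      F                         F                          T             T
T  F  T  F  |     T        F          T         T           F                     T                  F        T            T                  T                      F                         F                          T             T
T  F  F  T  |     T        F          T         F           T                     T                  T        F            F                  T                      F                         F                          T             T
T  F  F  F  |     T        F          T         F           T                     T                  T        F            F                  T                      F                         F                          T             T
F  T  T  T  |     T        F          T         F           F                     T                  T        F            F                  T                      F                         F                          T             T
F  T  T  F  |     F        T          F         F           F                     F                  T        F            F                  T                      F                         T                          T             T
F  T  F  T  |     T        F          T         T           T                     T                  T        F            F                  T                      F                         F                          T             T
F  T  F  F  |     F        T          F         T           T                     T                  T        F            F                  T                      F                         F                          T             T
F  F  T  T  |     T        F          T         F           F                     T                  F        T            T                  T                      F                         F                          T             T
F  F  T  F  |     T        F          T         F           F                     T                  F        T            T                  T                      F                         F                          T             T
F  F  F  T  |     T        F          T         T           T                     T                  T        F            F                  T                      F                         F                          T             T
F  F  F  F  |     T        F          T         T           T                     T                  T        F            F                  T                      F                         F                          T             T
Every row is T, so the formula is a tautology.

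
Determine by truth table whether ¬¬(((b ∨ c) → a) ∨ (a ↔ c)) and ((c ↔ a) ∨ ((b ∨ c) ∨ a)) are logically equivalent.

not equivalent

  a   |   b   |   c   |   φ   |   ψ  
----- | ----- | ----- | ----- | -----
False | False | False |  True |  True
False | False |  True | False |  True
False |  True | False |  True |  True
False |  True |  True | False |  True
 True | False | False |  True |  True
 True | False |  True |  True |  True
 True |  True | False |  True |  True
 True |  True |  True |  True |  True
The columns differ at a=False, b=False, c=True (φ=False, ψ=True), so they are not equivalent.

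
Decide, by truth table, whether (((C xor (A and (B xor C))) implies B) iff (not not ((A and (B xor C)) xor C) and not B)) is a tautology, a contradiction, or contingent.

A  B  C  |  (B xor C)  (A and (B xor C))  (C xor (A and (B xor C)))  ((A and (B xor C)) xor C)  not B  φ
1  1  1  |      0              0                      1                          1                0    0
1  1  0  |      1              1                      1                          1                0    0
1  0  1  |      1              1                      0                          0                1    0
1  0  0  |      0              0                      0                          0                1    0
0  1  1  |      0              0                      1                          1                0    0
0  1  0  |      1              0                      0                          0                0    0
0  0  1  |      1              0                      1                          1                1    0
0  0  0  |      0              0                      0                          0                1    0
Every row is 0, so the formula is a contradiction.

contradiction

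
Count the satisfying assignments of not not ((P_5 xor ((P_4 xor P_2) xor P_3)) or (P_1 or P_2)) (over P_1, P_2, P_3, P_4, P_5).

28

 P_1    P_2    P_3    P_4    P_5   |    φ  
 True   True   True   True   True  |   True
 True   True   True   True  False  |   True
 True   True   True  False   True  |   True
 True   True   True  False  False  |   True
 True   True  False   True   True  |   True
 True   True  False   True  False  |   True
 True   True  False  False   True  |   True
 True   True  False  False  False  |   True
 True  False   True   True   True  |   True
 True  False   True   True  False  |   True
 True  False   True  False   True  |   True
 True  False   True  False  False  |   True
 True  False  False   True   True  |   True
 True  False  False   True  False  |   True
 True  False  False  False   True  |   True
 True  False  False  False  False  |   True
False   True   True   True   True  |   True
False   True   True   True  False  |   True
False   True   True  False   True  |   True
False   True   True  False  False  |   True
False   True  False   True   True  |   True
False   True  False   True  False  |   True
False   True  False  False   True  |   True
False   True  False  False  False  |   True
False  False   True   True   True  |   True
False  False   True   True  False  |  False
False  False   True  False   True  |  False
False  False   True  False  False  |   True
False  False  False   True   True  |  False
False  False  False   True  False  |   True
False  False  False  False   True  |   True
False  False  False  False  False  |  False
The formula is true on 28 of the 32 rows.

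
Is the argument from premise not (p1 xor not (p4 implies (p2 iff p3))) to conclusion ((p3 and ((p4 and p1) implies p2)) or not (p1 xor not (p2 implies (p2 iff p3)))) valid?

no

p1  p2  p3  p4  |  φ  ψ
T   T   T   T   |  F  T
T   T   T   F   |  F  T
T   T   F   T   |  T  T
T   T   F   F   |  F  T
T   F   T   T   |  T  F
T   F   T   F   |  F  T
T   F   F   T   |  F  F
T   F   F   F   |  F  F
F   T   T   T   |  T  T
F   T   T   F   |  T  T
F   T   F   T   |  F  F
F   T   F   F   |  T  F
F   F   T   T   |  F  T
F   F   T   F   |  T  T
F   F   F   T   |  T  T
F   F   F   F   |  T  T
At p1=T, p2=F, p3=T, p4=T we have φ true but ψ false, so φ does not entail ψ.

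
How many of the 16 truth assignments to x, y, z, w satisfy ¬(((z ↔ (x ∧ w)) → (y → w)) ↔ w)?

6

x | y | z | w | (x ∧ w) | (z ↔ (x ∧ w)) | (y → w) | ((z ↔ (x ∧ w)) → (y → w)) | φ
- | - | - | - | ------- | ------------- | ------- | ------------------------- | -
T | T | T | T |    T    |       T       |    T    |             T             | F
T | T | T | F |    F    |       F       |    F    |             T             | T
T | T | F | T |    T    |       F       |    T    |             T             | F
T | T | F | F |    F    |       T       |    F    |             F             | F
T | F | T | T |    T    |       T       |    T    |             T             | F
T | F | T | F |    F    |       F       |    T    |             T             | T
T | F | F | T |    T    |       F       |    T    |             T             | F
T | F | F | F |    F    |       T       |    T    |             T             | T
F | T | T | T |    F    |       F       |    T    |             T             | F
F | T | T | F |    F    |       F       |    F    |             T             | T
F | T | F | T |    F    |       T       |    T    |             T             | F
F | T | F | F |    F    |       T       |    F    |             F             | F
F | F | T | T |    F    |       F       |    T    |             T             | F
F | F | T | F |    F    |       F       |    T    |             T             | T
F | F | F | T |    F    |       T       |    T    |             T             | F
F | F | F | F |    F    |       T       |    T    |             T             | T
The formula is true on 6 of the 16 rows.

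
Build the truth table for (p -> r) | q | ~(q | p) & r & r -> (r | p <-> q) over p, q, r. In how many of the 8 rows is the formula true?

5

  p      q      r       (p -> r)  (q | p)  ~(q | p)  (~(q | p) & r & r)  (q | (~(q | p) & r & r))  (r | p)  ((r | p) <-> q)    φ  
False  False  False       True     False     True          False                  False             False         True        True
False  False   True       True     False     True           True                   True              True        False       False
False   True  False       True      True    False          False                   True             False        False       False
False   True   True       True      True    False          False                   True              True         True        True
 True  False  False      False      True    False          False                  False              True        False        True
 True  False   True       True      True    False          False                  False              True        False       False
 True   True  False      False      True    False          False                   True              True         True        True
 True   True   True       True      True    False          False                   True              True         True        True
The formula is true on 5 of the 8 rows.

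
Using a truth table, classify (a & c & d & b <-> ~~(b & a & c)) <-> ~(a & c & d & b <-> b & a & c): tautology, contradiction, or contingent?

contradiction

a  b  c  d  |  (a & c & d & b)  (b & a)  ((b & a) & c)  ~((b & a) & c)  ~~((b & a) & c)  φ
F  F  F  F  |         F            F           F              T                F         F
F  F  F  T  |         F            F           F              T                F         F
F  F  T  F  |         F            F           F              T                F         F
F  F  T  T  |         F            F           F              T                F         F
F  T  F  F  |         F            F           F              T                F         F
F  T  F  T  |         F            F           F              T                F         F
F  T  T  F  |         F            F           F              T                F         F
F  T  T  T  |         F            F           F              T                F         F
T  F  F  F  |         F            F           F              T                F         F
T  F  F  T  |         F            F           F              T                F         F
T  F  T  F  |         F            F           F              T                F         F
T  F  T  T  |         F            F           F              T                F         F
T  T  F  F  |         F            T           F              T                F         F
T  T  F  T  |         F            T           F              T                F         F
T  T  T  F  |         F            T           T              F                T         F
T  T  T  T  |         T            T           T              F                T         F
Every row is F, so the formula is a contradiction.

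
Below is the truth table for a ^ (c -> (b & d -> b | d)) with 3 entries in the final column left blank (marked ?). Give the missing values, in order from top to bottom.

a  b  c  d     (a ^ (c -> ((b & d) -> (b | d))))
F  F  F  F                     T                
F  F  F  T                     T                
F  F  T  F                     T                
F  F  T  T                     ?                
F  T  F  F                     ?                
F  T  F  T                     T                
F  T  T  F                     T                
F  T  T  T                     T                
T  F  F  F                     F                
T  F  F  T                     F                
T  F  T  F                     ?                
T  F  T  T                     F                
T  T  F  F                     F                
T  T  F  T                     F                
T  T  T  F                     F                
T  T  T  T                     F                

Row a=F, b=F, c=T, d=T: (c -> (b & d -> b | d)) = T, so (a ^ (c -> ((b & d) -> (b | d)))) = T.
Row a=F, b=T, c=F, d=F: (c -> (b & d -> b | d)) = T, so (a ^ (c -> ((b & d) -> (b | d)))) = T.
Row a=T, b=F, c=T, d=F: (c -> (b & d -> b | d)) = T, so (a ^ (c -> ((b & d) -> (b | d)))) = F.

T, T, F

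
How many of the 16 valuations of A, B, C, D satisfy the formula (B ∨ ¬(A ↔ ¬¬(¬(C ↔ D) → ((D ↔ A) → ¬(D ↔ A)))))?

12

A | B | C | D | (C ↔ D) | ¬(C ↔ D) | (D ↔ A) | ¬(D ↔ A) | ((D ↔ A) → ¬(D ↔ A)) | φ
- | - | - | - | ------- | -------- | ------- | -------- | -------------------- | -
0 | 0 | 0 | 0 |    1    |    0     |    1    |    0     |          0           | 1
0 | 0 | 0 | 1 |    0    |    1     |    0    |    1     |          1           | 1
0 | 0 | 1 | 0 |    0    |    1     |    1    |    0     |          0           | 0
0 | 0 | 1 | 1 |    1    |    0     |    0    |    1     |          1           | 1
0 | 1 | 0 | 0 |    1    |    0     |    1    |    0     |          0           | 1
0 | 1 | 0 | 1 |    0    |    1     |    0    |    1     |          1           | 1
0 | 1 | 1 | 0 |    0    |    1     |    1    |    0     |          0           | 1
0 | 1 | 1 | 1 |    1    |    0     |    0    |    1     |          1           | 1
1 | 0 | 0 | 0 |    1    |    0     |    0    |    1     |          1           | 0
1 | 0 | 0 | 1 |    0    |    1     |    1    |    0     |          0           | 1
1 | 0 | 1 | 0 |    0    |    1     |    0    |    1     |          1           | 0
1 | 0 | 1 | 1 |    1    |    0     |    1    |    0     |          0           | 0
1 | 1 | 0 | 0 |    1    |    0     |    0    |    1     |          1           | 1
1 | 1 | 0 | 1 |    0    |    1     |    1    |    0     |          0           | 1
1 | 1 | 1 | 0 |    0    |    1     |    0    |    1     |          1           | 1
1 | 1 | 1 | 1 |    1    |    0     |    1    |    0     |          0           | 1
The formula is true on 12 of the 16 rows.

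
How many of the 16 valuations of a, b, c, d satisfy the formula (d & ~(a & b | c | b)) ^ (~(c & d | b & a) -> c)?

12

a  b  c  d     (a & b)  ((a & b) | c | b)  ~((a & b) | c | b)  (d & ~((a & b) | c | b))  (c & d)  (b & a)  ((c & d) | (b & a))  ~((c & d) | (b & a))  (~((c & d) | (b & a)) -> c)  φ
T  T  T  T        T             T                  F                      F                 T        T              T                    F                         T               T
T  T  T  F        T             T                  F                      F                 F        T              T                    F                         T               T
T  T  F  T        T             T                  F                      F                 F        T              T                    F                         T               T
T  T  F  F        T             T                  F                      F                 F        T              T                    F                         T               T
T  F  T  T        F             T                  F                      F                 T        F              T                    F                         T               T
T  F  T  F        F             T                  F                      F                 F        F              F                    T                         T               T
T  F  F  T        F             F                  T                      T                 F        F              F                    T                         F               T
T  F  F  F        F             F                  T                      F                 F        F              F                    T                         F               F
F  T  T  T        F             T                  F                      F                 T        F              T                    F                         T               T
F  T  T  F        F             T                  F                      F                 F        F              F                    T                         T               T
F  T  F  T        F             T                  F                      F                 F        F              F                    T                         F               F
F  T  F  F        F             T                  F                      F                 F        F              F                    T                         F               F
F  F  T  T        F             T                  F                      F                 T        F              T                    F                         T               T
F  F  T  F        F             T                  F                      F                 F        F              F                    T                         T               T
F  F  F  T        F             F                  T                      T                 F        F              F                    T                         F               T
F  F  F  F        F             F                  T                      F                 F        F              F                    T                         F               F
The formula is true on 12 of the 16 rows.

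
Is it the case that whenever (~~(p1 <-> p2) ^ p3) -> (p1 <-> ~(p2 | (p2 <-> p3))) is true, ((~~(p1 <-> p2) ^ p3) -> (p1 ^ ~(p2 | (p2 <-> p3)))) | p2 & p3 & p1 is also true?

no

p1  p2  p3  |  φ  ψ
T   T   T   |  T  T
T   T   F   |  F  T
T   F   T   |  T  F
T   F   F   |  T  T
F   T   T   |  T  F
F   T   F   |  T  T
F   F   T   |  T  T
F   F   F   |  T  F
At p1=T, p2=F, p3=T we have φ true but ψ false, so φ does not entail ψ.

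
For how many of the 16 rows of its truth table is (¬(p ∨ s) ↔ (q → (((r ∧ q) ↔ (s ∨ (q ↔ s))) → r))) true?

p  q  r  s  |  (p ∨ s)  ¬(p ∨ s)  (r ∧ q)  (q ↔ s)  (s ∨ (q ↔ s))  ((r ∧ q) ↔ (s ∨ (q ↔ s)))  φ
0  0  0  0  |     0        1         0        1           1                    0              1
0  0  0  1  |     1        0         0        0           1                    0              0
0  0  1  0  |     0        1         0        1           1                    0              1
0  0  1  1  |     1        0         0        0           1                    0              0
0  1  0  0  |     0        1         0        0           0                    1              0
0  1  0  1  |     1        0         0        1           1                    0              0
0  1  1  0  |     0        1         1        0           0                    0              1
0  1  1  1  |     1        0         1        1           1                    1              0
1  0  0  0  |     1        0         0        1           1                    0              0
1  0  0  1  |     1        0         0        0           1                    0              0
1  0  1  0  |     1        0         0        1           1                    0              0
1  0  1  1  |     1        0         0        0           1                    0              0
1  1  0  0  |     1        0         0        0           0                    1              1
1  1  0  1  |     1        0         0        1           1                    0              0
1  1  1  0  |     1        0         1        0           0                    0              0
1  1  1  1  |     1        0         1        1           1                    1              0
The formula is true on 4 of the 16 rows.

4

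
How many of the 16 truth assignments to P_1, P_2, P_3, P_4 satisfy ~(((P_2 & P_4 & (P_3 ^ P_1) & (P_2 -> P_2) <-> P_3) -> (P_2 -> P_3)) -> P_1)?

6

 P_1  |  P_2  |  P_3  |  P_4  ||   φ  
 True |  True |  True |  True || False
 True |  True |  True | False || False
 True |  True | False |  True || False
 True |  True | False | False || False
 True | False |  True |  True || False
 True | False |  True | False || False
 True | False | False |  True || False
 True | False | False | False || False
False |  True |  True |  True ||  True
False |  True |  True | False ||  True
False |  True | False |  True || False
False |  True | False | False || False
False | False |  True |  True ||  True
False | False |  True | False ||  True
False | False | False |  True ||  True
False | False | False | False ||  True
The formula is true on 6 of the 16 rows.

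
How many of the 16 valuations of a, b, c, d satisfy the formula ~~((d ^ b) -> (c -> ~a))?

14

a | b | c | d | (d ^ b) | ~a | (c -> ~a) | ((d ^ b) -> (c -> ~a)) | ~((d ^ b) -> (c -> ~a)) | ~~((d ^ b) -> (c -> ~a))
- | - | - | - | ------- | -- | --------- | ---------------------- | ----------------------- | ------------------------
T | T | T | T |    F    | F  |     F     |           T            |            F            |            T            
T | T | T | F |    T    | F  |     F     |           F            |            T            |            F            
T | T | F | T |    F    | F  |     T     |           T            |            F            |            T            
T | T | F | F |    T    | F  |     T     |           T            |            F            |            T            
T | F | T | T |    T    | F  |     F     |           F            |            T            |            F            
T | F | T | F |    F    | F  |     F     |           T            |            F            |            T            
T | F | F | T |    T    | F  |     T     |           T            |            F            |            T            
T | F | F | F |    F    | F  |     T     |           T            |            F            |            T            
F | T | T | T |    F    | T  |     T     |           T            |            F            |            T            
F | T | T | F |    T    | T  |     T     |           T            |            F            |            T            
F | T | F | T |    F    | T  |     T     |           T            |            F            |            T            
F | T | F | F |    T    | T  |     T     |           T            |            F            |            T            
F | F | T | T |    T    | T  |     T     |           T            |            F            |            T            
F | F | T | F |    F    | T  |     T     |           T            |            F            |            T            
F | F | F | T |    T    | T  |     T     |           T            |            F            |            T            
F | F | F | F |    F    | T  |     T     |           T            |            F            |            T            
The formula is true on 14 of the 16 rows.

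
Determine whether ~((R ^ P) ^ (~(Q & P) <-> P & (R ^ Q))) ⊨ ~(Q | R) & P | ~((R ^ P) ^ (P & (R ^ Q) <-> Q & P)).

P | Q | R | φ | ψ
- | - | - | - | -
T | T | T | F | T
T | T | F | F | T
T | F | T | F | T
T | F | F | F | T
F | T | T | F | T
F | T | F | T | F
F | F | T | F | T
F | F | F | T | F
At P=F, Q=T, R=F we have φ true but ψ false, so φ does not entail ψ.

no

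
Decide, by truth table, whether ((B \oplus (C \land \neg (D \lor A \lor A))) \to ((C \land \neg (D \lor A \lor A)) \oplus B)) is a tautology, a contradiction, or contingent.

A | B | C | D || (D \lor A \lor A) | \neg (D \lor A \lor A) | φ
T | T | T | T ||         T         |           F            | T
T | T | T | F ||         T         |           F            | T
T | T | F | T ||         T         |           F            | T
T | T | F | F ||         T         |           F            | T
T | F | T | T ||         T         |           F            | T
T | F | T | F ||         T         |           F            | T
T | F | F | T ||         T         |           F            | T
T | F | F | F ||         T         |           F            | T
F | T | T | T ||         T         |           F            | T
F | T | T | F ||         F         |           T            | T
F | T | F | T ||         T         |           F            | T
F | T | F | F ||         F         |           T            | T
F | F | T | T ||         T         |           F            | T
F | F | T | F ||         F         |           T            | T
F | F | F | T ||         T         |           F            | T
F | F | F | F ||         F         |           T            | T
Every row is T, so the formula is a tautology.

tautology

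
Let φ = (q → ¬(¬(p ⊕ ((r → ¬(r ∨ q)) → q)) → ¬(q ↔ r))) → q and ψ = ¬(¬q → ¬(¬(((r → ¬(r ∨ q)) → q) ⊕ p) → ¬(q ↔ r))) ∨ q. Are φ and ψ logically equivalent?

not equivalent

  p      q      r    |    φ      ψ  
 True   True   True  |   True   True
 True   True  False  |   True   True
 True  False   True  |  False   True
 True  False  False  |  False   True
False   True   True  |   True   True
False   True  False  |   True   True
False  False   True  |  False   True
False  False  False  |  False  False
The columns differ at p=True, q=False, r=True (φ=False, ψ=True), so they are not equivalent.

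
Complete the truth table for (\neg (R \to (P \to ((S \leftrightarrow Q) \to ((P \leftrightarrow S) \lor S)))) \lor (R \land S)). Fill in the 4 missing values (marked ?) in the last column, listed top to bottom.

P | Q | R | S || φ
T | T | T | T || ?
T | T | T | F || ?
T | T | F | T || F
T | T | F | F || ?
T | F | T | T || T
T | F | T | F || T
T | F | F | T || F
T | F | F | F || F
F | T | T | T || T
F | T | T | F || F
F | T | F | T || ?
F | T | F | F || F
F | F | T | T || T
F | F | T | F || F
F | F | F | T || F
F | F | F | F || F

T, F, F, F

Row P=T, Q=T, R=T, S=T: \neg (R \to (P \to ((S \leftrightarrow Q) \to ((P \leftrightarrow S) \lor S)))) = F, (R \land S) = T, so the formula = T.
Row P=T, Q=T, R=T, S=F: \neg (R \to (P \to ((S \leftrightarrow Q) \to ((P \leftrightarrow S) \lor S)))) = F, (R \land S) = F, so the formula = F.
Row P=T, Q=T, R=F, S=F: \neg (R \to (P \to ((S \leftrightarrow Q) \to ((P \leftrightarrow S) \lor S)))) = F, (R \land S) = F, so the formula = F.
Row P=F, Q=T, R=F, S=T: \neg (R \to (P \to ((S \leftrightarrow Q) \to ((P \leftrightarrow S) \lor S)))) = F, (R \land S) = F, so the formula = F.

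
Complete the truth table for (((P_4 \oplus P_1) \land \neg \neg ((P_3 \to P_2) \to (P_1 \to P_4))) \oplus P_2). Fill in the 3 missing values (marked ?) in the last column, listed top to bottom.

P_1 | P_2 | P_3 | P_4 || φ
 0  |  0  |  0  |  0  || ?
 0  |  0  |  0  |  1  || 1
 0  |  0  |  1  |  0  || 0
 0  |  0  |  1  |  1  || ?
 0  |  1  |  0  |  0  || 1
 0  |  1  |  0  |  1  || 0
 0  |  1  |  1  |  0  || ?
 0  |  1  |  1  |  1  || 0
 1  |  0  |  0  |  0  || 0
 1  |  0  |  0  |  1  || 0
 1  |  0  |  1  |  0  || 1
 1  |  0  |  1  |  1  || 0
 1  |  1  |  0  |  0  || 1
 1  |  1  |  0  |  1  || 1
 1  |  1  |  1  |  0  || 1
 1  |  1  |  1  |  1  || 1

0, 1, 1

Row P_1=0, P_2=0, P_3=0, P_4=0: ((P_4 \oplus P_1) \land \neg \neg ((P_3 \to P_2) \to (P_1 \to P_4))) = 0, so the formula = 0.
Row P_1=0, P_2=0, P_3=1, P_4=1: ((P_4 \oplus P_1) \land \neg \neg ((P_3 \to P_2) \to (P_1 \to P_4))) = 1, so the formula = 1.
Row P_1=0, P_2=1, P_3=1, P_4=0: ((P_4 \oplus P_1) \land \neg \neg ((P_3 \to P_2) \to (P_1 \to P_4))) = 0, so the formula = 1.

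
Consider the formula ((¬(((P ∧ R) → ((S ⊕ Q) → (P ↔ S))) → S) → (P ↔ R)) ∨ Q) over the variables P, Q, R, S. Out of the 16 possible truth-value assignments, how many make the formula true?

P | Q | R | S | φ
- | - | - | - | -
0 | 0 | 0 | 0 | 1
0 | 0 | 0 | 1 | 1
0 | 0 | 1 | 0 | 0
0 | 0 | 1 | 1 | 1
0 | 1 | 0 | 0 | 1
0 | 1 | 0 | 1 | 1
0 | 1 | 1 | 0 | 1
0 | 1 | 1 | 1 | 1
1 | 0 | 0 | 0 | 0
1 | 0 | 0 | 1 | 1
1 | 0 | 1 | 0 | 1
1 | 0 | 1 | 1 | 1
1 | 1 | 0 | 0 | 1
1 | 1 | 0 | 1 | 1
1 | 1 | 1 | 0 | 1
1 | 1 | 1 | 1 | 1
The formula is true on 14 of the 16 rows.

14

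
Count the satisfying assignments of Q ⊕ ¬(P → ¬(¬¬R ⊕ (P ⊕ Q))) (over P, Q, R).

4

P  Q  R  |  ¬R  ¬¬R  (P ⊕ Q)  (¬¬R ⊕ (P ⊕ Q))  ¬(¬¬R ⊕ (P ⊕ Q))  (P → ¬(¬¬R ⊕ (P ⊕ Q)))  ¬(P → ¬(¬¬R ⊕ (P ⊕ Q)))  (Q ⊕ ¬(P → ¬(¬¬R ⊕ (P ⊕ Q))))
F  F  F  |  T    F      F            F                T                    T                        F                           F              
F  F  T  |  F    T      F            T                F                    T                        F                           F              
F  T  F  |  T    F      T            T                F                    T                        F                           T              
F  T  T  |  F    T      T            F                T                    T                        F                           T              
T  F  F  |  T    F      T            T                F                    F                        T                           T              
T  F  T  |  F    T      T            F                T                    T                        F                           F              
T  T  F  |  T    F      F            F                T                    T                        F                           T              
T  T  T  |  F    T      F            T                F                    F                        T                           F              
The formula is true on 4 of the 8 rows.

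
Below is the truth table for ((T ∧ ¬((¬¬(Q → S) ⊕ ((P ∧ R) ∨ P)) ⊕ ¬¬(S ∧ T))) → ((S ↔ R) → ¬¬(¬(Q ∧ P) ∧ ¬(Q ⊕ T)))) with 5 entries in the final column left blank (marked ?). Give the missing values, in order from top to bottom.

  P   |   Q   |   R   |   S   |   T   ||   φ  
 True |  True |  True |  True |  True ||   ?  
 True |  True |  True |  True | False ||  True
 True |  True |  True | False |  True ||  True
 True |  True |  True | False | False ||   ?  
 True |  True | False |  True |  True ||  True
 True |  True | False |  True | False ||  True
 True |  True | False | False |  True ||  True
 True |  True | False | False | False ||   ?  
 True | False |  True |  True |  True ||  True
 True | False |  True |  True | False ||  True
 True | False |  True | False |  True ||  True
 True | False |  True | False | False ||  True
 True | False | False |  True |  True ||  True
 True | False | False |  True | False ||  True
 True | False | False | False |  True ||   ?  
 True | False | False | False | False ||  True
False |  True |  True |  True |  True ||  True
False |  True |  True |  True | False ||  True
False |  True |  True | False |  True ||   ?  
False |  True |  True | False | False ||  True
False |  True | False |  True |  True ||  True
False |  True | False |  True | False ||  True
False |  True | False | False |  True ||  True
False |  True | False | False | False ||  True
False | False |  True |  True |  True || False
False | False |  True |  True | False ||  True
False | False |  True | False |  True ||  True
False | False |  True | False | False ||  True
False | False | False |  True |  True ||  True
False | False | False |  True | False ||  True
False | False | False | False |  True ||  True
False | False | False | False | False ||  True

True, True, True, False, True

Row P=True, Q=True, R=True, S=True, T=True: (T ∧ ¬((¬¬(Q → S) ⊕ ((P ∧ R) ∨ P)) ⊕ ¬¬(S ∧ T))) = False, ((S ↔ R) → ¬¬(¬(Q ∧ P) ∧ ¬(Q ⊕ T))) = False, so the formula = True.
Row P=True, Q=True, R=True, S=False, T=False: (T ∧ ¬((¬¬(Q → S) ⊕ ((P ∧ R) ∨ P)) ⊕ ¬¬(S ∧ T))) = False, ((S ↔ R) → ¬¬(¬(Q ∧ P) ∧ ¬(Q ⊕ T))) = True, so the formula = True.
Row P=True, Q=True, R=False, S=False, T=False: (T ∧ ¬((¬¬(Q → S) ⊕ ((P ∧ R) ∨ P)) ⊕ ¬¬(S ∧ T))) = False, ((S ↔ R) → ¬¬(¬(Q ∧ P) ∧ ¬(Q ⊕ T))) = False, so the formula = True.
Row P=True, Q=False, R=False, S=False, T=True: (T ∧ ¬((¬¬(Q → S) ⊕ ((P ∧ R) ∨ P)) ⊕ ¬¬(S ∧ T))) = True, ((S ↔ R) → ¬¬(¬(Q ∧ P) ∧ ¬(Q ⊕ T))) = False, so the formula = False.
Row P=False, Q=True, R=True, S=False, T=True: (T ∧ ¬((¬¬(Q → S) ⊕ ((P ∧ R) ∨ P)) ⊕ ¬¬(S ∧ T))) = True, ((S ↔ R) → ¬¬(¬(Q ∧ P) ∧ ¬(Q ⊕ T))) = True, so the formula = True.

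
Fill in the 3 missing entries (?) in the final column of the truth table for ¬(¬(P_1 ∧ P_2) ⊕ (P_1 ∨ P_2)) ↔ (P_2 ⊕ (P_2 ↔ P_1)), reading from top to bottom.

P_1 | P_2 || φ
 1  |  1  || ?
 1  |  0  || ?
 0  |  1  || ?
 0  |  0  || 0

Row P_1=1, P_2=1: ¬(¬(P_1 ∧ P_2) ⊕ (P_1 ∨ P_2)) = 0, (P_2 ⊕ (P_2 ↔ P_1)) = 0, so the formula = 1.
Row P_1=1, P_2=0: ¬(¬(P_1 ∧ P_2) ⊕ (P_1 ∨ P_2)) = 1, (P_2 ⊕ (P_2 ↔ P_1)) = 0, so the formula = 0.
Row P_1=0, P_2=1: ¬(¬(P_1 ∧ P_2) ⊕ (P_1 ∨ P_2)) = 1, (P_2 ⊕ (P_2 ↔ P_1)) = 1, so the formula = 1.

1, 0, 1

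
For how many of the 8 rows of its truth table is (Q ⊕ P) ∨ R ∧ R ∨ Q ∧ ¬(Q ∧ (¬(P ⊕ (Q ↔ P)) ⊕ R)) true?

P | Q | R | (Q ⊕ P) | (R ∧ R) | (Q ↔ P) | (P ⊕ (Q ↔ P)) | ¬(P ⊕ (Q ↔ P)) | (¬(P ⊕ (Q ↔ P)) ⊕ R) | (Q ∧ (¬(P ⊕ (Q ↔ P)) ⊕ R)) | ¬(Q ∧ (¬(P ⊕ (Q ↔ P)) ⊕ R)) | φ
- | - | - | ------- | ------- | ------- | ------------- | -------------- | -------------------- | -------------------------- | --------------------------- | -
0 | 0 | 0 |    0    |    0    |    1    |       1       |       0        |          0           |             0              |              1              | 0
0 | 0 | 1 |    0    |    1    |    1    |       1       |       0        |          1           |             0              |              1              | 1
0 | 1 | 0 |    1    |    0    |    0    |       0       |       1        |          1           |             1              |              0              | 1
0 | 1 | 1 |    1    |    1    |    0    |       0       |       1        |          0           |             0              |              1              | 1
1 | 0 | 0 |    1    |    0    |    0    |       1       |       0        |          0           |             0              |              1              | 1
1 | 0 | 1 |    1    |    1    |    0    |       1       |       0        |          1           |             0              |              1              | 1
1 | 1 | 0 |    0    |    0    |    1    |       0       |       1        |          1           |             1              |              0              | 0
1 | 1 | 1 |    0    |    1    |    1    |       0       |       1        |          0           |             0              |              1              | 1
The formula is true on 6 of the 8 rows.

6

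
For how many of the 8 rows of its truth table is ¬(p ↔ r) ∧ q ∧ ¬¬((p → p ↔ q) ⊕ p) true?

1

  p   |   q   |   r   || (p ↔ r) | ¬(p ↔ r) | (p → p) | ((p → p) ↔ q) | (((p → p) ↔ q) ⊕ p) | ¬(((p → p) ↔ q) ⊕ p) | ¬¬(((p → p) ↔ q) ⊕ p) |   φ  
False | False | False ||   True  |  False   |   True  |     False     |        False        |         True         |         False         | False
False | False |  True ||  False  |   True   |   True  |     False     |        False        |         True         |         False         | False
False |  True | False ||   True  |  False   |   True  |      True     |         True        |        False         |          True         | False
False |  True |  True ||  False  |   True   |   True  |      True     |         True        |        False         |          True         |  True
 True | False | False ||  False  |   True   |   True  |     False     |         True        |        False         |          True         | False
 True | False |  True ||   True  |  False   |   True  |     False     |         True        |        False         |          True         | False
 True |  True | False ||  False  |   True   |   True  |      True     |        False        |         True         |         False         | False
 True |  True |  True ||   True  |  False   |   True  |      True     |        False        |         True         |         False         | False
The formula is true on 1 of the 8 rows.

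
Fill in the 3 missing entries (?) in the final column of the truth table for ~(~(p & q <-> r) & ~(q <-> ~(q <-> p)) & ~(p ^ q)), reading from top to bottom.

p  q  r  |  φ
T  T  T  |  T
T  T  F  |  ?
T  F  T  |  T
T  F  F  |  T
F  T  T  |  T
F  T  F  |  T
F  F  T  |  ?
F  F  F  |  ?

F, T, T

Row p=T, q=T, r=F: ~(p & q <-> r) = T, (~(q <-> ~(q <-> p)) & ~(p ^ q)) = T, (~(p & q <-> r) & ~(q <-> ~(q <-> p)) & ~(p ^ q)) = T, so the formula = F.
Row p=F, q=F, r=T: ~(p & q <-> r) = T, (~(q <-> ~(q <-> p)) & ~(p ^ q)) = F, (~(p & q <-> r) & ~(q <-> ~(q <-> p)) & ~(p ^ q)) = F, so the formula = T.
Row p=F, q=F, r=F: ~(p & q <-> r) = F, (~(q <-> ~(q <-> p)) & ~(p ^ q)) = F, (~(p & q <-> r) & ~(q <-> ~(q <-> p)) & ~(p ^ q)) = F, so the formula = T.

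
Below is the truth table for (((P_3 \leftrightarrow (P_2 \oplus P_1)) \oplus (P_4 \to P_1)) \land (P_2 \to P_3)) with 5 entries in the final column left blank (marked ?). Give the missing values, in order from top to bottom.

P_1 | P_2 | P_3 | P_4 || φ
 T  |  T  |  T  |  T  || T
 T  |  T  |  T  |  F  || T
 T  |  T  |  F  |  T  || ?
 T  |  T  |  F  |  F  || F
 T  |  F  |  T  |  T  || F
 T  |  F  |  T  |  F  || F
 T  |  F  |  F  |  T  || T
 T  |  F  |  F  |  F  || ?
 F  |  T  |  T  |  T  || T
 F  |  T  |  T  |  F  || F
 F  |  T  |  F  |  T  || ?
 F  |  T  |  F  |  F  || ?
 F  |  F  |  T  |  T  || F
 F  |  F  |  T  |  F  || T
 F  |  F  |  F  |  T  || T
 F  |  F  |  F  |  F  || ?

F, T, F, F, F

Row P_1=T, P_2=T, P_3=F, P_4=T: ((P_3 \leftrightarrow (P_2 \oplus P_1)) \oplus (P_4 \to P_1)) = F, (P_2 \to P_3) = F, so the formula = F.
Row P_1=T, P_2=F, P_3=F, P_4=F: ((P_3 \leftrightarrow (P_2 \oplus P_1)) \oplus (P_4 \to P_1)) = T, (P_2 \to P_3) = T, so the formula = T.
Row P_1=F, P_2=T, P_3=F, P_4=T: ((P_3 \leftrightarrow (P_2 \oplus P_1)) \oplus (P_4 \to P_1)) = F, (P_2 \to P_3) = F, so the formula = F.
Row P_1=F, P_2=T, P_3=F, P_4=F: ((P_3 \leftrightarrow (P_2 \oplus P_1)) \oplus (P_4 \to P_1)) = T, (P_2 \to P_3) = F, so the formula = F.
Row P_1=F, P_2=F, P_3=F, P_4=F: ((P_3 \leftrightarrow (P_2 \oplus P_1)) \oplus (P_4 \to P_1)) = F, (P_2 \to P_3) = T, so the formula = F.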